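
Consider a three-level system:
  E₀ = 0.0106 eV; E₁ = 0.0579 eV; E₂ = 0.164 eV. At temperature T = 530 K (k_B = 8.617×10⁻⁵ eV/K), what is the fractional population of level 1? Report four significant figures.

0.2554

k_BT = 8.617×10⁻⁵ × 530 K = 0.0456701 eV.
Eᵢ/kT = 0.232099, 1.26779, 3.59097.
Z = Σ e^(−Eᵢ/kT) = e^(−0.232099) + e^(−1.26779) + e^(−3.59097) = 0.792868 + 0.281453 + 0.0275716 = 1.10189.
P₁ = e^(−E₁/kT) / Z = 0.281453/1.10189 = 0.2554.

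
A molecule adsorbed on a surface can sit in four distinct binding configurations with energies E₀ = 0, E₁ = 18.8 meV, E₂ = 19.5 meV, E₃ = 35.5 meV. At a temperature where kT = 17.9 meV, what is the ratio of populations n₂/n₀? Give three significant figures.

n₂/n₀ = exp[−(E₂−E₀)/kT] = exp(−(19.5 meV)/(17.9 meV)) = exp(-1.0894) = 0.336.

0.336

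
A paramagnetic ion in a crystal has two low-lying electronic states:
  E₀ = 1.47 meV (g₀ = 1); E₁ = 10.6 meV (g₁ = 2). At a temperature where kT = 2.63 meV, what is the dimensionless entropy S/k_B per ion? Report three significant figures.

0.263

Eᵢ/kT = 0.55894, 4.0304.
Z = Σ gᵢe^(−Eᵢ/kT) = 1·e^(−0.55894) + 2·e^(−4.0304) = 0.57181 + 0.035534 = 0.60734.
⟨E⟩ = Σ EᵢPᵢ = 2.0042 meV.
S/k_B = ln Z + ⟨E⟩/kT = ln(0.60734) + 2.0042/2.63 = -0.49867 + 0.76205 = 0.263.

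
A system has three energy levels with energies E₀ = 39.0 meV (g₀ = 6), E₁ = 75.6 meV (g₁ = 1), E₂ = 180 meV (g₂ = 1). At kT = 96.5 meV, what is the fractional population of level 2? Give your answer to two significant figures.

Eᵢ/kT = 0.4041, 0.7834, 1.865.
Z = Σ gᵢe^(−Eᵢ/kT) = 6·e^(−0.4041) + 1·e^(−0.7834) + 1·e^(−1.865) = 4.005 + 0.4569 + 0.1549 = 4.617.
P₂ = g₂ e^(−E₂/kT) / Z = 0.1549/4.617 = 0.034.

0.034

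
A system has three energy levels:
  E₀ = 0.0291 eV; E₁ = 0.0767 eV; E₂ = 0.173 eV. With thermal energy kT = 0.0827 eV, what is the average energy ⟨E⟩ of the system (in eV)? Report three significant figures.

Eᵢ/kT = 0.35187, 0.92745, 2.0919.
Z = Σ e^(−Eᵢ/kT) = e^(−0.35187) + e^(−0.92745) + e^(−2.0919) = 0.70337 + 0.39556 + 0.12345 = 1.2224.
⟨E⟩ = Σ Eᵢ e^(−Eᵢ/kT) / Z = (0.0291·0.70337 + 0.0767·0.39556 + 0.173·0.12345) / 1.2224 = 0.0590 eV.

0.0590 eV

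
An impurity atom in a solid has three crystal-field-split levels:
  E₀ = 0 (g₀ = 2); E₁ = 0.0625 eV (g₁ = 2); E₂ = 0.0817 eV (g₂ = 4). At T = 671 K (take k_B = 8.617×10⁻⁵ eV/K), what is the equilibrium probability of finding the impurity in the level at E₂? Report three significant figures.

k_BT = 8.617×10⁻⁵ × 671 K = 0.057820 eV.
Eᵢ/kT = 0, 1.0809, 1.4130.
Z = Σ gᵢe^(−Eᵢ/kT) = 2·e^(−0) + 2·e^(−1.0809) + 4·e^(−1.4130) = 2.0000 + 0.67858 + 0.97365 = 3.6522.
P₂ = g₂ e^(−E₂/kT) / Z = 0.97365/3.6522 = 0.267.

0.267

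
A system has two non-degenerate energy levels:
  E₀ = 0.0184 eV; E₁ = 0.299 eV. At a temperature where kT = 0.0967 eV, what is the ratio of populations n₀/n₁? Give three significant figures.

n₀/n₁ = exp[−(E₀−E₁)/kT] = exp(−(-0.2806 eV)/(0.0967 eV)) = exp(2.9018) = 18.2.

18.2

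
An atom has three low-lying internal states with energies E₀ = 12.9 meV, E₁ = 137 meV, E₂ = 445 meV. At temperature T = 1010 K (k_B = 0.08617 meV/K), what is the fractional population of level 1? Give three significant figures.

0.193

k_BT = 0.08617 × 1010 K = 87.032 meV.
Eᵢ/kT = 0.14822, 1.5741, 5.1131.
Z = Σ e^(−Eᵢ/kT) = e^(−0.14822) + e^(−1.5741) + e^(−5.1131) = 0.86224 + 0.20719 + 0.0060174 = 1.0754.
P₁ = e^(−E₁/kT) / Z = 0.20719/1.0754 = 0.193.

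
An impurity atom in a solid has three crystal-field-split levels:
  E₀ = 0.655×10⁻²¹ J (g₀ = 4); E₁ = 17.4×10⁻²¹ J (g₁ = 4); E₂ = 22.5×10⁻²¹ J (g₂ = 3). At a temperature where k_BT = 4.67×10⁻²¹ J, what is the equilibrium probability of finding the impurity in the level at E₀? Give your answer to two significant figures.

0.97

Eᵢ/kT = 0.1403, 3.726, 4.818.
Z = Σ gᵢe^(−Eᵢ/kT) = 4·e^(−0.1403) + 4·e^(−3.726) + 3·e^(−4.818) = 3.476 + 0.09636 + 0.02425 = 3.597.
P₀ = g₀ e^(−E₀/kT) / Z = 3.476/3.597 = 0.97.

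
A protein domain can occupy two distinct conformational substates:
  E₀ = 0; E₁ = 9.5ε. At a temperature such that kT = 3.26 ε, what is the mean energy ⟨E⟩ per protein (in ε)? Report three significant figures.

0.489 ε

Eᵢ/kT = 0, 2.9141.
Z = Σ e^(−Eᵢ/kT) = e^(−0) + e^(−2.9141) = 1.0000 + 0.054253 = 1.0543.
⟨E⟩ = Σ Eᵢ e^(−Eᵢ/kT) / Z = (0·1.0000 + 9.5·0.054253) / 1.0543 = 0.489 ε.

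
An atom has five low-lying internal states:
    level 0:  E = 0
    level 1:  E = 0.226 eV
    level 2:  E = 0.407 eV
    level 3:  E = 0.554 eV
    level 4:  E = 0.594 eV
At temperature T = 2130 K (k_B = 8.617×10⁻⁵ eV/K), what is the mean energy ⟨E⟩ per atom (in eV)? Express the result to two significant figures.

0.11 eV

k_BT = 8.617×10⁻⁵ × 2130 K = 0.1835 eV.
Eᵢ/kT = 0, 1.232, 2.218, 3.019, 3.237.
Z = Σ e^(−Eᵢ/kT) = e^(−0) + e^(−1.232) + e^(−2.218) + e^(−3.019) + e^(−3.237) = 1.000 + 0.2917 + 0.1088 + 0.04885 + 0.03928 = 1.489.
⟨E⟩ = Σ Eᵢ e^(−Eᵢ/kT) / Z = (0·1.000 + 0.226·0.2917 + 0.407·0.1088 + 0.554·0.04885 + 0.594·0.03928) / 1.489 = 0.11 eV.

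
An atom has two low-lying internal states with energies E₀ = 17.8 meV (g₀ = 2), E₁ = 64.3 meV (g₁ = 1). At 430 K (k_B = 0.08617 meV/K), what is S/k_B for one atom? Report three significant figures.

0.983

k_BT = 0.08617 × 430 K = 37.053 meV.
Eᵢ/kT = 0.48039, 1.7354.
Z = Σ gᵢe^(−Eᵢ/kT) = 2·e^(−0.48039) + 1·e^(−1.7354) = 1.2371 + 0.17633 = 1.4134.
⟨E⟩ = Σ EᵢPᵢ = 23.602 meV.
S/k_B = ln Z + ⟨E⟩/kT = ln(1.4134) + 23.602/37.053 = 0.34600 + 0.63698 = 0.983.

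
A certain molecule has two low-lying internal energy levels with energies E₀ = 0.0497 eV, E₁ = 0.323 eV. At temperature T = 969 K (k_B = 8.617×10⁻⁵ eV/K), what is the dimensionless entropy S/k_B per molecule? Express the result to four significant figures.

k_BT = 8.617×10⁻⁵ × 969 K = 0.0834987 eV.
Eᵢ/kT = 0.595219, 3.86832.
Z = Σ e^(−Eᵢ/kT) = e^(−0.595219) + e^(−3.86832) = 0.551442 + 0.0208934 = 0.572335.
⟨E⟩ = Σ EᵢPᵢ = 0.0596770 eV.
S/k_B = ln Z + ⟨E⟩/kT = ln(0.572335) + 0.0596770/0.0834987 = -0.558031 + 0.714706 = 0.1567.

0.1567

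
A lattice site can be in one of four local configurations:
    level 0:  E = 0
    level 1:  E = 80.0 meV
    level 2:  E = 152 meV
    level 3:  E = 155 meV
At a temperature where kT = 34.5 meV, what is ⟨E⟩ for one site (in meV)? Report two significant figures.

10 meV

Eᵢ/kT = 0, 2.319, 4.406, 4.493.
Z = Σ e^(−Eᵢ/kT) = e^(−0) + e^(−2.319) + e^(−4.406) + e^(−4.493) = 1.000 + 0.09837 + 0.01220 + 0.01119 = 1.122.
⟨E⟩ = Σ Eᵢ e^(−Eᵢ/kT) / Z = (0·1.000 + 80.0·0.09837 + 152·0.01220 + 155·0.01119) / 1.122 = 10 meV.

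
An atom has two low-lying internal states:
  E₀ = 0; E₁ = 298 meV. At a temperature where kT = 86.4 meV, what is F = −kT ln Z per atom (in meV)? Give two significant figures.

-2.7 meV

Eᵢ/kT = 0, 3.449.
Z = Σ e^(−Eᵢ/kT) = e^(−0) + e^(−3.449) = 1.000 + 0.03178 = 1.032.
F = −kT ln Z = −86.4 × ln(1.032) = −86.4 × 0.03150 = -2.7 meV.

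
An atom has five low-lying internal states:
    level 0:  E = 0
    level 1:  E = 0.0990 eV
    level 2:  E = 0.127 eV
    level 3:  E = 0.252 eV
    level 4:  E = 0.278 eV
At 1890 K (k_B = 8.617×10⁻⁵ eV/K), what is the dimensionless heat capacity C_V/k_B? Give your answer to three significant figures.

k_BT = 8.617×10⁻⁵ × 1890 K = 0.16286 eV.
Eᵢ/kT = 0, 0.60788, 0.77981, 1.5473, 1.7070.
Z = Σ e^(−Eᵢ/kT) = e^(−0) + e^(−0.60788) + e^(−0.77981) + e^(−1.5473) + e^(−1.7070) = 1.0000 + 0.54450 + 0.45849 + 0.21282 + 0.18141 = 2.3972.
⟨E⟩ = 0.090187 eV, ⟨E²⟩ = 0.016797 eV².
C_V/k_B = (⟨E²⟩ − ⟨E⟩²)/(kT)² = (0.016797 − 0.0081337)/0.026523 = 0.327.

0.327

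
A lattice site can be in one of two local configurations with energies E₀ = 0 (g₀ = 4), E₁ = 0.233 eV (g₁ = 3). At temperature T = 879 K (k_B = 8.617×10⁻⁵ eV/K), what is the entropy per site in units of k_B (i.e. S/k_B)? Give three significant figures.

1.52

k_BT = 8.617×10⁻⁵ × 879 K = 0.075743 eV.
Eᵢ/kT = 0, 3.0762.
Z = Σ gᵢe^(−Eᵢ/kT) = 4·e^(−0) + 3·e^(−3.0762) = 4.0000 + 0.13840 = 4.1384.
⟨E⟩ = Σ EᵢPᵢ = 0.0077922 eV.
S/k_B = ln Z + ⟨E⟩/kT = ln(4.1384) + 0.0077922/0.075743 = 1.4203 + 0.10288 = 1.52.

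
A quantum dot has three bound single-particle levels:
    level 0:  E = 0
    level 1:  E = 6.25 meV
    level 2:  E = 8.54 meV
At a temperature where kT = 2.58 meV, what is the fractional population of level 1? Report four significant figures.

0.07883

Eᵢ/kT = 0, 2.42248, 3.31008.
Z = Σ e^(−Eᵢ/kT) = e^(−0) + e^(−2.42248) + e^(−3.31008) = 1.00000 + 0.0887014 + 0.0365133 = 1.12521.
P₁ = e^(−E₁/kT) / Z = 0.0887014/1.12521 = 0.07883.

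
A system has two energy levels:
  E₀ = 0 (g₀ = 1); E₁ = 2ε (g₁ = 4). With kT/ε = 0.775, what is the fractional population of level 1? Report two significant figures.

Eᵢ/kT = 0, 2.581.
Z = Σ gᵢe^(−Eᵢ/kT) = 1·e^(−0) + 4·e^(−2.581) = 1.000 + 0.3028 = 1.303.
P₁ = g₁ e^(−E₁/kT) / Z = 0.3028/1.303 = 0.23.

0.23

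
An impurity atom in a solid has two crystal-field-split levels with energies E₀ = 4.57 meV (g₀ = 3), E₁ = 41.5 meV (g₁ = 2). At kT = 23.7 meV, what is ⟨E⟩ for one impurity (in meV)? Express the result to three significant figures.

Eᵢ/kT = 0.19283, 1.7511.
Z = Σ gᵢe^(−Eᵢ/kT) = 3·e^(−0.19283) + 2·e^(−1.7511) = 2.4739 + 0.34717 = 2.8211.
⟨E⟩ = Σ Eᵢ gᵢe^(−Eᵢ/kT) / Z = (4.57·2.4739 + 41.5·0.34717) / 2.8211 = 9.11 meV.

9.11 meV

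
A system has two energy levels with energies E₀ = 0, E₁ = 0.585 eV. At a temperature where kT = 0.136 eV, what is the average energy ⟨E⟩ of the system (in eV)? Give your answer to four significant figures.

Eᵢ/kT = 0, 4.30147.
Z = Σ e^(−Eᵢ/kT) = e^(−0) + e^(−4.30147) = 1.00000 + 0.0135486 = 1.01355.
⟨E⟩ = Σ Eᵢ e^(−Eᵢ/kT) / Z = (0·1.00000 + 0.585·0.0135486) / 1.01355 = 0.007820 eV.

0.007820 eV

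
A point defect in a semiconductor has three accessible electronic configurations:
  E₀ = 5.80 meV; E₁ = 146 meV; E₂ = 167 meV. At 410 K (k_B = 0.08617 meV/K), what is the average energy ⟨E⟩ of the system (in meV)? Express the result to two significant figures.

k_BT = 0.08617 × 410 K = 35.33 meV.
Eᵢ/kT = 0.1642, 4.132, 4.727.
Z = Σ e^(−Eᵢ/kT) = e^(−0.1642) + e^(−4.132) + e^(−4.727) = 0.8486 + 0.01605 + 0.008853 = 0.8735.
⟨E⟩ = Σ Eᵢ e^(−Eᵢ/kT) / Z = (5.80·0.8486 + 146·0.01605 + 167·0.008853) / 0.8735 = 10 meV.

10 meV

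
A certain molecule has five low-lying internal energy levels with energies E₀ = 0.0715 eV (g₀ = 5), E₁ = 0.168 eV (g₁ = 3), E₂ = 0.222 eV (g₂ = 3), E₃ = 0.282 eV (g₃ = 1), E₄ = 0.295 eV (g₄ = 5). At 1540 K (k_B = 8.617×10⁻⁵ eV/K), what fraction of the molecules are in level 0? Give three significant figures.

0.585

k_BT = 8.617×10⁻⁵ × 1540 K = 0.13270 eV.
Eᵢ/kT = 0.53881, 1.2660, 1.6729, 2.1251, 2.2231.
Z = Σ gᵢe^(−Eᵢ/kT) = 5·e^(−0.53881) + 3·e^(−1.2660) + 3·e^(−1.6729) + 1·e^(−2.1251) + 5·e^(−2.2231) = 2.9172 + 0.84587 + 0.56311 + 0.11942 + 0.54136 = 4.9870.
P₀ = g₀ e^(−E₀/kT) / Z = 2.9172/4.9870 = 0.585.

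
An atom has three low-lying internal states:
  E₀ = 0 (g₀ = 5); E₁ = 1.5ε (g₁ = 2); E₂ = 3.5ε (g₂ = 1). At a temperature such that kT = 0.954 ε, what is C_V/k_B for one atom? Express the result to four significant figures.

Eᵢ/kT = 0, 1.57233, 3.66876.
Z = Σ gᵢe^(−Eᵢ/kT) = 5·e^(−0) + 2·e^(−1.57233) + 1·e^(−3.66876) = 5.00000 + 0.415122 + 0.0255081 = 5.44063.
⟨E⟩ = 0.130860 ε, ⟨E²⟩ = 0.229109 ε².
C_V/k_B = (⟨E²⟩ − ⟨E⟩²)/(kT)² = (0.229109 − 0.0171243)/0.910116 = 0.2329.

0.2329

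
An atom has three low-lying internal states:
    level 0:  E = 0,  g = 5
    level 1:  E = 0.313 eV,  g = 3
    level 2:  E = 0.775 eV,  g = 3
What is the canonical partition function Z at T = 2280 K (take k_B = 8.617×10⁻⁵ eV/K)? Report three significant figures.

k_BT = 8.617×10⁻⁵ × 2280 K = 0.19647 eV.
Eᵢ/kT = 0, 1.5931, 3.9446.
Z = Σ gᵢe^(−Eᵢ/kT) = 5·e^(−0) + 3·e^(−1.5931) + 3·e^(−3.9446) = 5.0000 + 0.60988 + 0.058077 = 5.6680.

Z = 5.67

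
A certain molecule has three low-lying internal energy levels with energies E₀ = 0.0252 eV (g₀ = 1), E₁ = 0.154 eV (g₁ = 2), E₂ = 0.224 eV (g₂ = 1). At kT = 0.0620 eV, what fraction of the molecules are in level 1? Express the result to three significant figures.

0.194

Eᵢ/kT = 0.40645, 2.4839, 3.6129.
Z = Σ gᵢe^(−Eᵢ/kT) = 1·e^(−0.40645) + 2·e^(−2.4839) + 1·e^(−3.6129) = 0.66601 + 0.16683 + 0.026974 = 0.85981.
P₁ = g₁ e^(−E₁/kT) / Z = 0.16683/0.85981 = 0.194.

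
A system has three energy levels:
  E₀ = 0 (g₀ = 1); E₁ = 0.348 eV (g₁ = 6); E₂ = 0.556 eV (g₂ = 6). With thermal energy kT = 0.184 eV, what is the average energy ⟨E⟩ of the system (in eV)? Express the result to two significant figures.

Eᵢ/kT = 0, 1.891, 3.022.
Z = Σ gᵢe^(−Eᵢ/kT) = 1·e^(−0) + 6·e^(−1.891) + 6·e^(−3.022) = 1.000 + 0.9055 + 0.2922 = 2.198.
⟨E⟩ = Σ Eᵢ gᵢe^(−Eᵢ/kT) / Z = (0·1.000 + 0.348·0.9055 + 0.556·0.2922) / 2.198 = 0.22 eV.

0.22 eV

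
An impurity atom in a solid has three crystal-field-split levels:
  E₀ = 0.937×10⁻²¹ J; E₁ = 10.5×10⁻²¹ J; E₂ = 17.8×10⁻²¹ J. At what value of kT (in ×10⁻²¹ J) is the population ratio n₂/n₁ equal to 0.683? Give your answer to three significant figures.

19.1 ×10⁻²¹ J

n₂/n₁ = exp[−(E₂−E₁)/kT] = 0.683.
⇒ (E₂−E₁)/kT = ln(1/0.683) = ln(1.4641) = 0.38124.
kT = 7.3 ×10⁻²¹ J / 0.38124 = 19.1 ×10⁻²¹ J.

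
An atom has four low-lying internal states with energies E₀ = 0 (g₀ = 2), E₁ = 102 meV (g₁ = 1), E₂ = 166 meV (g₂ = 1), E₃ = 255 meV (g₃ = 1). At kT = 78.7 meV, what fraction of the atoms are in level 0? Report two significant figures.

0.82

Eᵢ/kT = 0, 1.296, 2.109, 3.240.
Z = Σ gᵢe^(−Eᵢ/kT) = 2·e^(−0) + 1·e^(−1.296) + 1·e^(−2.109) + 1·e^(−3.240) = 2.000 + 0.2736 + 0.1214 + 0.03916 = 2.434.
P₀ = g₀ e^(−E₀/kT) / Z = 2.000/2.434 = 0.82.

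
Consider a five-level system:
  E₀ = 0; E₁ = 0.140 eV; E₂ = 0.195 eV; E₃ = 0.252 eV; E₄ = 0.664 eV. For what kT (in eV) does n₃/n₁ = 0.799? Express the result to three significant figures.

0.499 eV

n₃/n₁ = exp[−(E₃−E₁)/kT] = 0.799.
⇒ (E₃−E₁)/kT = ln(1/0.799) = ln(1.2516) = 0.22442.
kT = 0.112 eV / 0.22442 = 0.499 eV.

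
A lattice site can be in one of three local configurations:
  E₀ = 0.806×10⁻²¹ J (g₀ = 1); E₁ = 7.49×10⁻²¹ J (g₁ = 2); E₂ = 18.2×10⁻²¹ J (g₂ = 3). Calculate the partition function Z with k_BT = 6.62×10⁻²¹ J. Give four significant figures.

Eᵢ/kT = 0.121752, 1.13142, 2.74924.
Z = Σ gᵢe^(−Eᵢ/kT) = 1·e^(−0.121752) + 2·e^(−1.13142) + 3·e^(−2.74924) = 0.885368 + 0.645150 + 0.191929 = 1.72245.

Z = 1.722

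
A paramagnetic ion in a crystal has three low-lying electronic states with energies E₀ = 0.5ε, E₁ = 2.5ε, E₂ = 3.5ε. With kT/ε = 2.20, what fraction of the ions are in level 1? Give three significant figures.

0.243

Eᵢ/kT = 0.22727, 1.1364, 1.5909.
Z = Σ e^(−Eᵢ/kT) = e^(−0.22727) + e^(−1.1364) + e^(−1.5909) = 0.79671 + 0.32097 + 0.20374 = 1.3214.
P₁ = e^(−E₁/kT) / Z = 0.32097/1.3214 = 0.243.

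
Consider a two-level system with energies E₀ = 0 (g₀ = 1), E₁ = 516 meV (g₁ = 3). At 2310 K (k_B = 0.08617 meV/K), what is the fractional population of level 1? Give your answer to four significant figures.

k_BT = 0.08617 × 2310 K = 199.053 meV.
Eᵢ/kT = 0, 2.59227.
Z = Σ gᵢe^(−Eᵢ/kT) = 1·e^(−0) + 3·e^(−2.59227) = 1.00000 + 0.224550 = 1.22455.
P₁ = g₁ e^(−E₁/kT) / Z = 0.224550/1.22455 = 0.1834.

0.1834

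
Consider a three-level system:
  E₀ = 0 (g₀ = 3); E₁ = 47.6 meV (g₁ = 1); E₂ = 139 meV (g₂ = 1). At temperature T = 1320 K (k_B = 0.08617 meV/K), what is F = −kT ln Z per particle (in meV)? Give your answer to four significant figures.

-156.3 meV

k_BT = 0.08617 × 1320 K = 113.744 meV.
Eᵢ/kT = 0, 0.418484, 1.22204.
Z = Σ gᵢe^(−Eᵢ/kT) = 3·e^(−0) + 1·e^(−0.418484) + 1·e^(−1.22204) = 3.00000 + 0.658044 + 0.294629 = 3.95267.
F = −kT ln Z = −113.744 × ln(3.95267) = −113.744 × 1.37439 = -156.3 meV.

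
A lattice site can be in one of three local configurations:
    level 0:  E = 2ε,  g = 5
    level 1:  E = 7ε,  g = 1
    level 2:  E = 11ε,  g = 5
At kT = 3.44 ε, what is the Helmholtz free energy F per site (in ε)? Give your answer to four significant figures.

Eᵢ/kT = 0.581395, 2.03488, 3.19767.
Z = Σ gᵢe^(−Eᵢ/kT) = 5·e^(−0.581395) + 1·e^(−2.03488) + 5·e^(−3.19767) = 2.79559 + 0.130696 + 0.204286 = 3.13057.
F = −kT ln Z = −3.44 × ln(3.13057) = −3.44 × 1.14122 = -3.926 ε.

-3.926 ε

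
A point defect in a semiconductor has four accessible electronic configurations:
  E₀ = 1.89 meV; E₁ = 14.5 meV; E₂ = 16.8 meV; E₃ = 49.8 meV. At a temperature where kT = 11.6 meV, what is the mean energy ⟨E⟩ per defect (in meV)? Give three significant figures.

Eᵢ/kT = 0.16293, 1.2500, 1.4483, 4.2931.
Z = Σ e^(−Eᵢ/kT) = e^(−0.16293) + e^(−1.2500) + e^(−1.4483) + e^(−4.2931) = 0.84965 + 0.28650 + 0.23497 + 0.013663 = 1.3848.
⟨E⟩ = Σ Eᵢ e^(−Eᵢ/kT) / Z = (1.89·0.84965 + 14.5·0.28650 + 16.8·0.23497 + 49.8·0.013663) / 1.3848 = 7.50 meV.

7.50 meV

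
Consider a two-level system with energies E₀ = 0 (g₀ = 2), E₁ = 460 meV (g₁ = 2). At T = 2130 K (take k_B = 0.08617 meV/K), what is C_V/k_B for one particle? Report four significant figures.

k_BT = 0.08617 × 2130 K = 183.542 meV.
Eᵢ/kT = 0, 2.50624.
Z = Σ gᵢe^(−Eᵢ/kT) = 2·e^(−0) + 2·e^(−2.50624) = 2.00000 + 0.163149 = 2.16315.
⟨E⟩ = 34.6941 meV, ⟨E²⟩ = 15959.3 meV².
C_V/k_B = (⟨E²⟩ − ⟨E⟩²)/(kT)² = (15959.3 − 1203.68)/33687.7 = 0.4380.

0.4380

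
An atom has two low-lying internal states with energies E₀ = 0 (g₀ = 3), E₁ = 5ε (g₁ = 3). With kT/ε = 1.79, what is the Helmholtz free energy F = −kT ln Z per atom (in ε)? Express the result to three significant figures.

Eᵢ/kT = 0, 2.7933.
Z = Σ gᵢe^(−Eᵢ/kT) = 3·e^(−0) + 3·e^(−2.7933) = 3.0000 + 0.18366 = 3.1837.
F = −kT ln Z = −1.79 × ln(3.1837) = −1.79 × 1.1580 = -2.07 ε.

-2.07 ε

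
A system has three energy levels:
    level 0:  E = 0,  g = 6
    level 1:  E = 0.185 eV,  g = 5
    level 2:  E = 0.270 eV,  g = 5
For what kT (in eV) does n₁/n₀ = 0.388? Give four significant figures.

n₁/n₀ = (g₁/g₀) exp[−(E₁−E₀)/kT] = 0.388.
⇒ (E₁−E₀)/kT = ln((5/6)/0.388) = ln(2.14777) = 0.764430.
kT = 0.185 eV / 0.764430 = 0.2420 eV.

0.2420 eV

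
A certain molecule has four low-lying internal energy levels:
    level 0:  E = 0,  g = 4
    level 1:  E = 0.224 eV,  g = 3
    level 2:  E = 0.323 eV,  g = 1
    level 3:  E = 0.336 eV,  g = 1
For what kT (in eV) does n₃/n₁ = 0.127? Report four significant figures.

0.1161 eV

n₃/n₁ = (g₃/g₁) exp[−(E₃−E₁)/kT] = 0.127.
⇒ (E₃−E₁)/kT = ln((1/3)/0.127) = ln(2.62467) = 0.964955.
kT = 0.112 eV / 0.964955 = 0.1161 eV.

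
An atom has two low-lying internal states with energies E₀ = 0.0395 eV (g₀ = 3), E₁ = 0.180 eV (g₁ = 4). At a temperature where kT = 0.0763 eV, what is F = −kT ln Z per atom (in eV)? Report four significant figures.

Eᵢ/kT = 0.517693, 2.35911.
Z = Σ gᵢe^(−Eᵢ/kT) = 3·e^(−0.517693) + 4·e^(−2.35911) = 1.78768 + 0.378017 = 2.16570.
F = −kT ln Z = −0.0763 × ln(2.16570) = −0.0763 × 0.772744 = -0.05896 eV.

-0.05896 eV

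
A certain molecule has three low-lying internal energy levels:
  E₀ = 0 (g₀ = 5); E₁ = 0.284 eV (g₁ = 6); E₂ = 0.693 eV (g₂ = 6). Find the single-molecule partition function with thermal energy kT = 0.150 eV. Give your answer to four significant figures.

Z = 5.963

Eᵢ/kT = 0, 1.89333, 4.62000.
Z = Σ gᵢe^(−Eᵢ/kT) = 5·e^(−0) + 6·e^(−1.89333) + 6·e^(−4.62000) = 5.00000 + 0.903417 + 0.0591168 = 5.96253.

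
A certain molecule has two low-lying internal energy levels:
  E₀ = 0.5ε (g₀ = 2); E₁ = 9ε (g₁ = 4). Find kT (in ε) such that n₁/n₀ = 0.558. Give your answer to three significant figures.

n₁/n₀ = (g₁/g₀) exp[−(E₁−E₀)/kT] = 0.558.
⇒ (E₁−E₀)/kT = ln((4/2)/0.558) = ln(3.5842) = 1.2765.
kT = 8.5ε / 1.2765 = 6.66 ε.

6.66 ε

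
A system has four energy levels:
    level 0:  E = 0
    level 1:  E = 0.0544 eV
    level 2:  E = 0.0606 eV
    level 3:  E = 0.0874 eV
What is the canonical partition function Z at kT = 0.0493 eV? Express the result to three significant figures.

Z = 1.79

Eᵢ/kT = 0, 1.1034, 1.2292, 1.7728.
Z = Σ e^(−Eᵢ/kT) = e^(−0) + e^(−1.1034) + e^(−1.2292) + e^(−1.7728) = 1.0000 + 0.33174 + 0.29253 + 0.16986 = 1.7941.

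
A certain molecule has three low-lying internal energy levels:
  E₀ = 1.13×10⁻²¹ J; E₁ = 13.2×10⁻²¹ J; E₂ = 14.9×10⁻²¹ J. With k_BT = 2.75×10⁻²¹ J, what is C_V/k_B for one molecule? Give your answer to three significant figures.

0.392

Eᵢ/kT = 0.41091, 4.8000, 5.4182.
Z = Σ e^(−Eᵢ/kT) = e^(−0.41091) + e^(−4.8000) + e^(−5.4182) = 0.66305 + 0.0082297 + 0.0044351 = 0.67571.
⟨E⟩ = 1.3674, ⟨E²⟩ = 4.8323.
C_V/k_B = (⟨E²⟩ − ⟨E⟩²)/(kT)² = (4.8323 − 1.8698)/7.5625 = 0.392.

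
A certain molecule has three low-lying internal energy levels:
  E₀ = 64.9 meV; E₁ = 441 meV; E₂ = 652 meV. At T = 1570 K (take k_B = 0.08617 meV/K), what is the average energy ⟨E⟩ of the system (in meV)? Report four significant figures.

k_BT = 0.08617 × 1570 K = 135.287 meV.
Eᵢ/kT = 0.479721, 3.25974, 4.81938.
Z = Σ e^(−Eᵢ/kT) = e^(−0.479721) + e^(−3.25974) + e^(−4.81938) = 0.618956 + 0.0383984 + 0.00807179 = 0.665426.
⟨E⟩ = Σ Eᵢ e^(−Eᵢ/kT) / Z = (64.9·0.618956 + 441·0.0383984 + 652·0.00807179) / 0.665426 = 93.72 meV.

93.72 meV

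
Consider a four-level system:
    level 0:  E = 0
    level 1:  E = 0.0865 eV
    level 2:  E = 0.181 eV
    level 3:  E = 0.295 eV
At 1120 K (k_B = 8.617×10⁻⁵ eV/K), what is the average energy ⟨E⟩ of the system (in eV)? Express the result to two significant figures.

k_BT = 8.617×10⁻⁵ × 1120 K = 0.09651 eV.
Eᵢ/kT = 0, 0.8963, 1.875, 3.057.
Z = Σ e^(−Eᵢ/kT) = e^(−0) + e^(−0.8963) + e^(−1.875) + e^(−3.057) = 1.000 + 0.4081 + 0.1534 + 0.04703 = 1.609.
⟨E⟩ = Σ Eᵢ e^(−Eᵢ/kT) / Z = (0·1.000 + 0.0865·0.4081 + 0.181·0.1534 + 0.295·0.04703) / 1.609 = 0.048 eV.

0.048 eV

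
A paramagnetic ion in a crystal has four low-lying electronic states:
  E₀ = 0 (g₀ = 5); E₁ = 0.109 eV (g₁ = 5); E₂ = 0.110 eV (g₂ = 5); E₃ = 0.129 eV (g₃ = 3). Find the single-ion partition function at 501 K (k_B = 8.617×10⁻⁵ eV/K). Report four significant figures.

k_BT = 8.617×10⁻⁵ × 501 K = 0.0431712 eV.
Eᵢ/kT = 0, 2.52483, 2.54799, 2.98810.
Z = Σ gᵢe^(−Eᵢ/kT) = 5·e^(−0) + 5·e^(−2.52483) + 5·e^(−2.54799) + 3·e^(−2.98810) = 5.00000 + 0.400360 + 0.391194 + 0.151149 = 5.94270.

Z = 5.943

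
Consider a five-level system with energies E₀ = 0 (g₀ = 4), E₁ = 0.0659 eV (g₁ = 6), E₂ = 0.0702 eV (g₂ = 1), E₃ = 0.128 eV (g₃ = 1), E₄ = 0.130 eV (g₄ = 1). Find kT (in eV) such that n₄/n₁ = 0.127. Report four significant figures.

0.2358 eV

n₄/n₁ = (g₄/g₁) exp[−(E₄−E₁)/kT] = 0.127.
⇒ (E₄−E₁)/kT = ln((1/6)/0.127) = ln(1.31234) = 0.271812.
kT = 0.0641 eV / 0.271812 = 0.2358 eV.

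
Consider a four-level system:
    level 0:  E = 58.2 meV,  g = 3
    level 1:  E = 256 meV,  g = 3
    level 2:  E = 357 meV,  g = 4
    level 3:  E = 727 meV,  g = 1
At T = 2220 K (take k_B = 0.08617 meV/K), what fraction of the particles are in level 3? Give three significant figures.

0.00614

k_BT = 0.08617 × 2220 K = 191.30 meV.
Eᵢ/kT = 0.30423, 1.3382, 1.8662, 3.8003.
Z = Σ gᵢe^(−Eᵢ/kT) = 3·e^(−0.30423) + 3·e^(−1.3382) + 4·e^(−1.8662) + 1·e^(−3.8003) = 2.2131 + 0.78695 + 0.61884 + 0.022364 = 3.6413.
P₃ = g₃ e^(−E₃/kT) / Z = 0.022364/3.6413 = 0.00614.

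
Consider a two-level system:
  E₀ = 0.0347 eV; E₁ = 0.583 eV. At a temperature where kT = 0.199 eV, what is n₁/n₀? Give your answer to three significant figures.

n₁/n₀ = exp[−(E₁−E₀)/kT] = exp(−(0.5483 eV)/(0.199 eV)) = exp(-2.7553) = 0.0636.

0.0636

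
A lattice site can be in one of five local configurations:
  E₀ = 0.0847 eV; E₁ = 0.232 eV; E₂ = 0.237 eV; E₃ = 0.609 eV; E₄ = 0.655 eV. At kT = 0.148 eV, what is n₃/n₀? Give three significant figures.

n₃/n₀ = exp[−(E₃−E₀)/kT] = exp(−(0.5243 eV)/(0.148 eV)) = exp(-3.5426) = 0.0289.

0.0289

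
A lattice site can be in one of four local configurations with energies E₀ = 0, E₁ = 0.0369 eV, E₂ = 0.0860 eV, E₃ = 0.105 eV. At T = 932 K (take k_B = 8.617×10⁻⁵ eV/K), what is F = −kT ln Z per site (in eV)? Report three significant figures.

k_BT = 8.617×10⁻⁵ × 932 K = 0.080310 eV.
Eᵢ/kT = 0, 0.45947, 1.0709, 1.3074.
Z = Σ e^(−Eᵢ/kT) = e^(−0) + e^(−0.45947) + e^(−1.0709) + e^(−1.3074) = 1.0000 + 0.63162 + 0.34270 + 0.27052 = 2.2448.
F = −kT ln Z = −0.080310 × ln(2.2448) = −0.080310 × 0.80862 = -0.0649 eV.

-0.0649 eV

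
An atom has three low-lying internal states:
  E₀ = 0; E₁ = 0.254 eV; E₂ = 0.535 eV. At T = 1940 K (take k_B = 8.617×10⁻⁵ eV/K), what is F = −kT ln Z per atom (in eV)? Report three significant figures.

-0.0386 eV

k_BT = 8.617×10⁻⁵ × 1940 K = 0.16717 eV.
Eᵢ/kT = 0, 1.5194, 3.2003.
Z = Σ e^(−Eᵢ/kT) = e^(−0) + e^(−1.5194) + e^(−3.2003) = 1.0000 + 0.21884 + 0.040750 = 1.2596.
F = −kT ln Z = −0.16717 × ln(1.2596) = −0.16717 × 0.23079 = -0.0386 eV.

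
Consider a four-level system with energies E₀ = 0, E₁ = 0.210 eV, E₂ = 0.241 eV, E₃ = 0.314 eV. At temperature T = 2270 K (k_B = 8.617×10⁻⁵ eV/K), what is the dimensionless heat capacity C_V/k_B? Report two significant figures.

k_BT = 8.617×10⁻⁵ × 2270 K = 0.1956 eV.
Eᵢ/kT = 0, 1.074, 1.232, 1.605.
Z = Σ e^(−Eᵢ/kT) = e^(−0) + e^(−1.074) + e^(−1.232) + e^(−1.605) = 1.000 + 0.3416 + 0.2917 + 0.2009 = 1.834.
⟨E⟩ = 0.1118 eV, ⟨E²⟩ = 0.02825 eV².
C_V/k_B = (⟨E²⟩ − ⟨E⟩²)/(kT)² = (0.02825 − 0.01250)/0.03826 = 0.41.

0.41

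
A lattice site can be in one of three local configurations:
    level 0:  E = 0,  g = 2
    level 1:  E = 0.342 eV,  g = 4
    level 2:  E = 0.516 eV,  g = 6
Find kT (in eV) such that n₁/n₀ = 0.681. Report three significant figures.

0.317 eV

n₁/n₀ = (g₁/g₀) exp[−(E₁−E₀)/kT] = 0.681.
⇒ (E₁−E₀)/kT = ln((4/2)/0.681) = ln(2.9369) = 1.0774.
kT = 0.342 eV / 1.0774 = 0.317 eV.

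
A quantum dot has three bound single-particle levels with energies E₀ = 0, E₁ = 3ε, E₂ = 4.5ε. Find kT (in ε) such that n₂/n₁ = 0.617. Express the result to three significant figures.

3.11 ε

n₂/n₁ = exp[−(E₂−E₁)/kT] = 0.617.
⇒ (E₂−E₁)/kT = ln(1/0.617) = ln(1.6207) = 0.48286.
kT = 1.5ε / 0.48286 = 3.11 ε.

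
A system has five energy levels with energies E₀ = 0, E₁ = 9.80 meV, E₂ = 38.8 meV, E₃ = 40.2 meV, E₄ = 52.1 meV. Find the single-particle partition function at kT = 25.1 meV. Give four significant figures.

Z = 2.217

Eᵢ/kT = 0, 0.390438, 1.54582, 1.60159, 2.07570.
Z = Σ e^(−Eᵢ/kT) = e^(−0) + e^(−0.390438) + e^(−1.54582) + e^(−1.60159) + e^(−2.07570) = 1.00000 + 0.676760 + 0.213137 + 0.201576 + 0.125469 = 2.21694.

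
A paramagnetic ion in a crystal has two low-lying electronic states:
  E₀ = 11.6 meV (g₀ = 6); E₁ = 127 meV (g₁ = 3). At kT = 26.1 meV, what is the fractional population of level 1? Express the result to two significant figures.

0.0060

Eᵢ/kT = 0.4444, 4.866.
Z = Σ gᵢe^(−Eᵢ/kT) = 6·e^(−0.4444) + 3·e^(−4.866) = 3.847 + 0.02311 = 3.870.
P₁ = g₁ e^(−E₁/kT) / Z = 0.02311/3.870 = 0.0060.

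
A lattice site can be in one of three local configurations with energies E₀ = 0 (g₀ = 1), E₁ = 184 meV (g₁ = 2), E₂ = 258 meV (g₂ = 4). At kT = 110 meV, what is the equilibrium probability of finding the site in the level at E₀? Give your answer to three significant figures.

Eᵢ/kT = 0, 1.6727, 2.3455.
Z = Σ gᵢe^(−Eᵢ/kT) = 1·e^(−0) + 2·e^(−1.6727) + 4·e^(−2.3455) = 1.0000 + 0.37548 + 0.38320 = 1.7587.
P₀ = g₀ e^(−E₀/kT) / Z = 1.0000/1.7587 = 0.569.

0.569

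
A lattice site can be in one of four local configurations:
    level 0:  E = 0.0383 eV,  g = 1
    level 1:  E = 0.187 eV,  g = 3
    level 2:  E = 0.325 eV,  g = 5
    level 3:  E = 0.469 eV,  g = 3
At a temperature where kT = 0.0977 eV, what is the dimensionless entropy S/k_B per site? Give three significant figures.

1.66

Eᵢ/kT = 0.39202, 1.9140, 3.3265, 4.8004.
Z = Σ gᵢe^(−Eᵢ/kT) = 1·e^(−0.39202) + 3·e^(−1.9140) + 5·e^(−3.3265) + 3·e^(−4.8004) = 0.67569 + 0.44247 + 0.17959 + 0.024679 = 1.3224.
⟨E⟩ = Σ EᵢPᵢ = 0.13503 eV.
S/k_B = ln Z + ⟨E⟩/kT = ln(1.3224) + 0.13503/0.0977 = 0.27945 + 1.3821 = 1.66.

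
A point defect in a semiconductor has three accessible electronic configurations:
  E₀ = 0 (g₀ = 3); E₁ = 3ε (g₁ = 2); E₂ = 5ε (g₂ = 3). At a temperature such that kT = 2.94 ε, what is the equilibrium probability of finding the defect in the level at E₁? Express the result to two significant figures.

0.17

Eᵢ/kT = 0, 1.020, 1.701.
Z = Σ gᵢe^(−Eᵢ/kT) = 3·e^(−0) + 2·e^(−1.020) + 3·e^(−1.701) = 3.000 + 0.7212 + 0.5475 = 4.269.
P₁ = g₁ e^(−E₁/kT) / Z = 0.7212/4.269 = 0.17.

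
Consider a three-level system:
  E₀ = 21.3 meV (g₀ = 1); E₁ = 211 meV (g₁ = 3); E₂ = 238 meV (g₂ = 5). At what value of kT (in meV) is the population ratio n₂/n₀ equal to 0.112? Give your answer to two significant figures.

57 meV

n₂/n₀ = (g₂/g₀) exp[−(E₂−E₀)/kT] = 0.112.
⇒ (E₂−E₀)/kT = ln((5/1)/0.112) = ln(44.64) = 3.799.
kT = 216.7 meV / 3.799 = 57 meV.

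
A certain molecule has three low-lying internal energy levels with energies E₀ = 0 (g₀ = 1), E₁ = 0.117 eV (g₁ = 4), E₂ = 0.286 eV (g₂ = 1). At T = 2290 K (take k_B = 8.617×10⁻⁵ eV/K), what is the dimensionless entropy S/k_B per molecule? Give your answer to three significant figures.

k_BT = 8.617×10⁻⁵ × 2290 K = 0.19733 eV.
Eᵢ/kT = 0, 0.59292, 1.4493.
Z = Σ gᵢe^(−Eᵢ/kT) = 1·e^(−0) + 4·e^(−0.59292) + 1·e^(−1.4493) = 1.0000 + 2.2108 + 0.23473 = 3.4455.
⟨E⟩ = Σ EᵢPᵢ = 0.094557 eV.
S/k_B = ln Z + ⟨E⟩/kT = ln(3.4455) + 0.094557/0.19733 = 1.2371 + 0.47918 = 1.72.

1.72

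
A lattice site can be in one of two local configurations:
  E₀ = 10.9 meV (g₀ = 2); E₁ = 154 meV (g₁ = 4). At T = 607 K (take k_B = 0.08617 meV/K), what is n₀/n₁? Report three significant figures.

k_BT = 0.08617 × 607 K = 52.305 meV.
n₀/n₁ = (g₀/g₁) exp[−(E₀−E₁)/kT] = (2/4) × exp(−(-143.1 meV)/(52.305 meV)) = (2/4) × exp(2.7359) = 7.71.

7.71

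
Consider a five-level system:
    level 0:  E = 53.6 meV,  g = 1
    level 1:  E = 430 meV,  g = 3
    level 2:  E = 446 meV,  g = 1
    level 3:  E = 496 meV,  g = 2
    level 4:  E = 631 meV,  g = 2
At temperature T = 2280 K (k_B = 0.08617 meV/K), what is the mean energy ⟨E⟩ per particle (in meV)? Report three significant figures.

k_BT = 0.08617 × 2280 K = 196.47 meV.
Eᵢ/kT = 0.27282, 2.1886, 2.2701, 2.5246, 3.2117.
Z = Σ gᵢe^(−Eᵢ/kT) = 1·e^(−0.27282) + 3·e^(−2.1886) + 1·e^(−2.2701) + 2·e^(−2.5246) + 2·e^(−3.2117) = 0.76123 + 0.33622 + 0.10330 + 0.16018 + 0.080576 = 1.4415.
⟨E⟩ = Σ Eᵢ gᵢe^(−Eᵢ/kT) / Z = (53.6·0.76123 + 430·0.33622 + 446·0.10330 + 496·0.16018 + 631·0.080576) / 1.4415 = 251 meV.

251 meV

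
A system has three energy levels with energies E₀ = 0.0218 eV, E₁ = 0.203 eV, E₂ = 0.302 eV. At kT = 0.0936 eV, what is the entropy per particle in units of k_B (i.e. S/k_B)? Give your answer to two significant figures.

Eᵢ/kT = 0.2329, 2.169, 3.226.
Z = Σ e^(−Eᵢ/kT) = e^(−0.2329) + e^(−2.169) + e^(−3.226) = 0.7922 + 0.1143 + 0.03972 = 0.9462.
⟨E⟩ = Σ EᵢPᵢ = 0.05545 eV.
S/k_B = ln Z + ⟨E⟩/kT = ln(0.9462) + 0.05545/0.0936 = -0.05530 + 0.5924 = 0.54.

0.54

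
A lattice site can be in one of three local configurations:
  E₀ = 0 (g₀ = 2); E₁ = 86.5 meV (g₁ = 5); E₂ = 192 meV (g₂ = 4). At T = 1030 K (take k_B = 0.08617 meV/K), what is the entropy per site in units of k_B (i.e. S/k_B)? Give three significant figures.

k_BT = 0.08617 × 1030 K = 88.755 meV.
Eᵢ/kT = 0, 0.97459, 2.1633.
Z = Σ gᵢe^(−Eᵢ/kT) = 2·e^(−0) + 5·e^(−0.97459) + 4·e^(−2.1633) = 2.0000 + 1.8867 + 0.45978 = 4.3465.
⟨E⟩ = Σ EᵢPᵢ = 57.857 meV.
S/k_B = ln Z + ⟨E⟩/kT = ln(4.3465) + 57.857/88.755 = 1.4694 + 0.65187 = 2.12.

2.12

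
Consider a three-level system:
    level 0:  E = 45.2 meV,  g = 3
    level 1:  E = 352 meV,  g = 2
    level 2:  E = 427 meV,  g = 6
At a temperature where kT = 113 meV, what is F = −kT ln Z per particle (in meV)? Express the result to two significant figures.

Eᵢ/kT = 0.4000, 3.115, 3.779.
Z = Σ gᵢe^(−Eᵢ/kT) = 3·e^(−0.4000) + 2·e^(−3.115) + 6·e^(−3.779) = 2.011 + 0.08876 + 0.1371 = 2.237.
F = −kT ln Z = −113 × ln(2.237) = −113 × 0.8051 = -91 meV.

-91 meV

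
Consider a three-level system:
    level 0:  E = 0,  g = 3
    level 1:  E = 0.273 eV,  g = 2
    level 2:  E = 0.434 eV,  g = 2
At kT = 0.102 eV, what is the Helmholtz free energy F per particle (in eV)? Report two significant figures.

Eᵢ/kT = 0, 2.676, 4.255.
Z = Σ gᵢe^(−Eᵢ/kT) = 3·e^(−0) + 2·e^(−2.676) + 2·e^(−4.255) = 3.000 + 0.1377 + 0.02839 = 3.166.
F = −kT ln Z = −0.102 × ln(3.166) = −0.102 × 1.152 = -0.12 eV.

-0.12 eV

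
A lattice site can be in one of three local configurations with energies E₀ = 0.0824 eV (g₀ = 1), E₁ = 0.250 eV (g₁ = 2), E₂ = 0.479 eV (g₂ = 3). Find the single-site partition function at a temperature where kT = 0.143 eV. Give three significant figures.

Z = 1.02

Eᵢ/kT = 0.57622, 1.7483, 3.3497.
Z = Σ gᵢe^(−Eᵢ/kT) = 1·e^(−0.57622) + 2·e^(−1.7483) + 3·e^(−3.3497) = 0.56202 + 0.34814 + 0.10528 = 1.0154.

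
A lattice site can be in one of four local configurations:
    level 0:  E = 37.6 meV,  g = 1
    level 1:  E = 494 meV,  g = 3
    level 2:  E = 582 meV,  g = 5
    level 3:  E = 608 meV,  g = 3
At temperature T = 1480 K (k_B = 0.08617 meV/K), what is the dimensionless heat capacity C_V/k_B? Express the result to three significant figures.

2.15

k_BT = 0.08617 × 1480 K = 127.53 meV.
Eᵢ/kT = 0.29483, 3.8736, 4.5636, 4.7675.
Z = Σ gᵢe^(−Eᵢ/kT) = 1·e^(−0.29483) + 3·e^(−3.8736) + 5·e^(−4.5636) + 3·e^(−4.7675) = 0.74466 + 0.062350 + 0.052122 + 0.025505 = 0.88464.
⟨E⟩ = 118.29 meV, ⟨E²⟩ = 49005 meV².
C_V/k_B = (⟨E²⟩ − ⟨E⟩²)/(kT)² = (49005 − 13993)/16264 = 2.15.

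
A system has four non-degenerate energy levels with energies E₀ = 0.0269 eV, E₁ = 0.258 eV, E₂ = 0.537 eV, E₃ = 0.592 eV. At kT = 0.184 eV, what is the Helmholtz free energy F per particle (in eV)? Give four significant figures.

-0.03418 eV

Eᵢ/kT = 0.146196, 1.40217, 2.91848, 3.21739.
Z = Σ e^(−Eᵢ/kT) = e^(−0.146196) + e^(−1.40217) + e^(−2.91848) + e^(−3.21739) = 0.863988 + 0.246062 + 0.0540157 + 0.0400595 = 1.20413.
F = −kT ln Z = −0.184 × ln(1.20413) = −0.184 × 0.185757 = -0.03418 eV.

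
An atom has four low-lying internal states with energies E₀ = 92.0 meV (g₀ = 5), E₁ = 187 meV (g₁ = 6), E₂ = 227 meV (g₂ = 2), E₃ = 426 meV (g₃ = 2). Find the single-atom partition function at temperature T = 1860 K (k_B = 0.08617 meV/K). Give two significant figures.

k_BT = 0.08617 × 1860 K = 160.3 meV.
Eᵢ/kT = 0.5739, 1.167, 1.416, 2.658.
Z = Σ gᵢe^(−Eᵢ/kT) = 5·e^(−0.5739) + 6·e^(−1.167) + 2·e^(−1.416) + 2·e^(−2.658) = 2.817 + 1.868 + 0.4854 + 0.1402 = 5.311.

Z = 5.3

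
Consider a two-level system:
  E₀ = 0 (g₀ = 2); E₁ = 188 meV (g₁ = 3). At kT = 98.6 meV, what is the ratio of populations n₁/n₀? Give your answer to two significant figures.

0.22

n₁/n₀ = (g₁/g₀) exp[−(E₁−E₀)/kT] = (3/2) × exp(−(188 meV)/(98.6 meV)) = (3/2) × exp(-1.907) = 0.22.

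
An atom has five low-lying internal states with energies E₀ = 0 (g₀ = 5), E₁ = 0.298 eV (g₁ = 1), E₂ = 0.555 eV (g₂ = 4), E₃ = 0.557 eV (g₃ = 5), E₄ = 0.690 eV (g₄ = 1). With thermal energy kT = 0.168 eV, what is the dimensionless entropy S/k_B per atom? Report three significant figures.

1.97

Eᵢ/kT = 0, 1.7738, 3.3036, 3.3155, 4.1071.
Z = Σ gᵢe^(−Eᵢ/kT) = 5·e^(−0) + 1·e^(−1.7738) + 4·e^(−3.3036) + 5·e^(−3.3155) + 1·e^(−4.1071) = 5.0000 + 0.16969 + 0.14700 + 0.18158 + 0.016455 = 5.5147.
⟨E⟩ = Σ EᵢPᵢ = 0.044363 eV.
S/k_B = ln Z + ⟨E⟩/kT = ln(5.5147) + 0.044363/0.168 = 1.7074 + 0.26407 = 1.97.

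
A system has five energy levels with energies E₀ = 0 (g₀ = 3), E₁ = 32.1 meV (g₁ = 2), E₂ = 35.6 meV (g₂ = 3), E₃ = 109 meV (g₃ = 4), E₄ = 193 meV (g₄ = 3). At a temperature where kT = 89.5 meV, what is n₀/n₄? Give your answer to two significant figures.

n₀/n₄ = (g₀/g₄) exp[−(E₀−E₄)/kT] = (3/3) × exp(−(-193 meV)/(89.5 meV)) = (3/3) × exp(2.156) = 8.6.

8.6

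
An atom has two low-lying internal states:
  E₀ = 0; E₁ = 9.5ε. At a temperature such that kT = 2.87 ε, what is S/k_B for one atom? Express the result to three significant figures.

0.152

Eᵢ/kT = 0, 3.3101.
Z = Σ e^(−Eᵢ/kT) = e^(−0) + e^(−3.3101) = 1.0000 + 0.036513 = 1.0365.
⟨E⟩ = Σ EᵢPᵢ = 0.33466 ε.
S/k_B = ln Z + ⟨E⟩/kT = ln(1.0365) + 0.33466/2.87 = 0.035850 + 0.11661 = 0.152.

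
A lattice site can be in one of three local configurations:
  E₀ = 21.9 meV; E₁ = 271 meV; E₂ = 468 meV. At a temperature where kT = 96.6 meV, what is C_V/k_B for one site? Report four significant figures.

0.6092

Eᵢ/kT = 0.226708, 2.80538, 4.84472.
Z = Σ e^(−Eᵢ/kT) = e^(−0.226708) + e^(−2.80538) + e^(−4.84472) = 0.797154 + 0.0604838 + 0.00786982 = 0.865508.
⟨E⟩ = 43.3640 meV, ⟨E²⟩ = 7565.49 meV².
C_V/k_B = (⟨E²⟩ − ⟨E⟩²)/(kT)² = (7565.49 − 1880.44)/9331.56 = 0.6092.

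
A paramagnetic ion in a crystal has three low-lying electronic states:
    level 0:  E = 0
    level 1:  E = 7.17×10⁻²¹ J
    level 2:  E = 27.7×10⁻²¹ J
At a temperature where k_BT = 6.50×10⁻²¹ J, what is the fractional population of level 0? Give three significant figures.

0.743

Eᵢ/kT = 0, 1.1031, 4.2615.
Z = Σ e^(−Eᵢ/kT) = e^(−0) + e^(−1.1031) + e^(−4.2615) = 1.0000 + 0.33184 + 0.014101 = 1.3459.
P₀ = e^(−E₀/kT) / Z = 1.0000/1.3459 = 0.743.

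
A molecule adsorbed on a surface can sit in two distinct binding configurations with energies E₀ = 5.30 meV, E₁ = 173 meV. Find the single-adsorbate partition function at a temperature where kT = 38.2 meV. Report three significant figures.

Eᵢ/kT = 0.13874, 4.5288.
Z = Σ e^(−Eᵢ/kT) = e^(−0.13874) + e^(−4.5288) = 0.87045 + 0.010794 = 0.88124.

Z = 0.881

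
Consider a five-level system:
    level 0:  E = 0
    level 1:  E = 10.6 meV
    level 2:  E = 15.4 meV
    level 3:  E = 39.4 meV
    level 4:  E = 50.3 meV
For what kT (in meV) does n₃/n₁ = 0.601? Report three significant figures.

56.6 meV

n₃/n₁ = exp[−(E₃−E₁)/kT] = 0.601.
⇒ (E₃−E₁)/kT = ln(1/0.601) = ln(1.6639) = 0.50916.
kT = 28.8 meV / 0.50916 = 56.6 meV.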